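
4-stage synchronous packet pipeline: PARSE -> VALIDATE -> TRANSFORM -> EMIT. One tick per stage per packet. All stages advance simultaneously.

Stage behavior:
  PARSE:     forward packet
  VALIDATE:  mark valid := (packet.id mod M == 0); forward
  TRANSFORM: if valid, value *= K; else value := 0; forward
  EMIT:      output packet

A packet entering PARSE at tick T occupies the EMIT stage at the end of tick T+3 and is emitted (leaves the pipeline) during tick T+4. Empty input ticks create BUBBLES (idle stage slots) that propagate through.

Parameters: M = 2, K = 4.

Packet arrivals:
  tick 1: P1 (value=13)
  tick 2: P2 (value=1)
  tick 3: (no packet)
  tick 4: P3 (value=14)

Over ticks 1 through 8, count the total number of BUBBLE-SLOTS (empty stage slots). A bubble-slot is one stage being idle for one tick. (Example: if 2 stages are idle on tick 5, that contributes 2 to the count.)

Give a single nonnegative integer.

Answer: 20

Derivation:
Tick 1: [PARSE:P1(v=13,ok=F), VALIDATE:-, TRANSFORM:-, EMIT:-] out:-; bubbles=3
Tick 2: [PARSE:P2(v=1,ok=F), VALIDATE:P1(v=13,ok=F), TRANSFORM:-, EMIT:-] out:-; bubbles=2
Tick 3: [PARSE:-, VALIDATE:P2(v=1,ok=T), TRANSFORM:P1(v=0,ok=F), EMIT:-] out:-; bubbles=2
Tick 4: [PARSE:P3(v=14,ok=F), VALIDATE:-, TRANSFORM:P2(v=4,ok=T), EMIT:P1(v=0,ok=F)] out:-; bubbles=1
Tick 5: [PARSE:-, VALIDATE:P3(v=14,ok=F), TRANSFORM:-, EMIT:P2(v=4,ok=T)] out:P1(v=0); bubbles=2
Tick 6: [PARSE:-, VALIDATE:-, TRANSFORM:P3(v=0,ok=F), EMIT:-] out:P2(v=4); bubbles=3
Tick 7: [PARSE:-, VALIDATE:-, TRANSFORM:-, EMIT:P3(v=0,ok=F)] out:-; bubbles=3
Tick 8: [PARSE:-, VALIDATE:-, TRANSFORM:-, EMIT:-] out:P3(v=0); bubbles=4
Total bubble-slots: 20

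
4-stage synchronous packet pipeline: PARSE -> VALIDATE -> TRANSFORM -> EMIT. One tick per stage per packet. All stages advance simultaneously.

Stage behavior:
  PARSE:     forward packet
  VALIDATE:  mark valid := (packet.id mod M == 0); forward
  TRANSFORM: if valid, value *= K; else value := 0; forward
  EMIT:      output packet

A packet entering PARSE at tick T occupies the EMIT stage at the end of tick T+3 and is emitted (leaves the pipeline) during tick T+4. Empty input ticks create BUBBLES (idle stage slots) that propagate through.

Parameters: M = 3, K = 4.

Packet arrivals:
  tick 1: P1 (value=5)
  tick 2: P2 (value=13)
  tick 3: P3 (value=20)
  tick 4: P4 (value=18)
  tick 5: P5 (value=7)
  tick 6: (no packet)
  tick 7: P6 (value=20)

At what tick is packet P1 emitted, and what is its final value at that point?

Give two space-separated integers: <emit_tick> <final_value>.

Tick 1: [PARSE:P1(v=5,ok=F), VALIDATE:-, TRANSFORM:-, EMIT:-] out:-; in:P1
Tick 2: [PARSE:P2(v=13,ok=F), VALIDATE:P1(v=5,ok=F), TRANSFORM:-, EMIT:-] out:-; in:P2
Tick 3: [PARSE:P3(v=20,ok=F), VALIDATE:P2(v=13,ok=F), TRANSFORM:P1(v=0,ok=F), EMIT:-] out:-; in:P3
Tick 4: [PARSE:P4(v=18,ok=F), VALIDATE:P3(v=20,ok=T), TRANSFORM:P2(v=0,ok=F), EMIT:P1(v=0,ok=F)] out:-; in:P4
Tick 5: [PARSE:P5(v=7,ok=F), VALIDATE:P4(v=18,ok=F), TRANSFORM:P3(v=80,ok=T), EMIT:P2(v=0,ok=F)] out:P1(v=0); in:P5
Tick 6: [PARSE:-, VALIDATE:P5(v=7,ok=F), TRANSFORM:P4(v=0,ok=F), EMIT:P3(v=80,ok=T)] out:P2(v=0); in:-
Tick 7: [PARSE:P6(v=20,ok=F), VALIDATE:-, TRANSFORM:P5(v=0,ok=F), EMIT:P4(v=0,ok=F)] out:P3(v=80); in:P6
Tick 8: [PARSE:-, VALIDATE:P6(v=20,ok=T), TRANSFORM:-, EMIT:P5(v=0,ok=F)] out:P4(v=0); in:-
Tick 9: [PARSE:-, VALIDATE:-, TRANSFORM:P6(v=80,ok=T), EMIT:-] out:P5(v=0); in:-
Tick 10: [PARSE:-, VALIDATE:-, TRANSFORM:-, EMIT:P6(v=80,ok=T)] out:-; in:-
Tick 11: [PARSE:-, VALIDATE:-, TRANSFORM:-, EMIT:-] out:P6(v=80); in:-
P1: arrives tick 1, valid=False (id=1, id%3=1), emit tick 5, final value 0

Answer: 5 0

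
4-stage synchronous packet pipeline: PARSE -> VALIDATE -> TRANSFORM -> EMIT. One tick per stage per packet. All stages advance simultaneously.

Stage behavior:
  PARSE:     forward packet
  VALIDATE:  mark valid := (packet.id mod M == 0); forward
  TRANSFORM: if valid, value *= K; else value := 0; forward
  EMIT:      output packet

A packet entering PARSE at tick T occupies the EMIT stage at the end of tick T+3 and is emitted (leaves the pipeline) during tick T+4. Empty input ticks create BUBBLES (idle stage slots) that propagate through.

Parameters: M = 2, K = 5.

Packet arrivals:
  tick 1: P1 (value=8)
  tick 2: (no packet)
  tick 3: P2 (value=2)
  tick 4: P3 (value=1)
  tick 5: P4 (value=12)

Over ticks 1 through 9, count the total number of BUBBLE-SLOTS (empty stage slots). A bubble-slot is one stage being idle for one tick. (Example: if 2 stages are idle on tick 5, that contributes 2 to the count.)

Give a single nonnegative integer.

Tick 1: [PARSE:P1(v=8,ok=F), VALIDATE:-, TRANSFORM:-, EMIT:-] out:-; bubbles=3
Tick 2: [PARSE:-, VALIDATE:P1(v=8,ok=F), TRANSFORM:-, EMIT:-] out:-; bubbles=3
Tick 3: [PARSE:P2(v=2,ok=F), VALIDATE:-, TRANSFORM:P1(v=0,ok=F), EMIT:-] out:-; bubbles=2
Tick 4: [PARSE:P3(v=1,ok=F), VALIDATE:P2(v=2,ok=T), TRANSFORM:-, EMIT:P1(v=0,ok=F)] out:-; bubbles=1
Tick 5: [PARSE:P4(v=12,ok=F), VALIDATE:P3(v=1,ok=F), TRANSFORM:P2(v=10,ok=T), EMIT:-] out:P1(v=0); bubbles=1
Tick 6: [PARSE:-, VALIDATE:P4(v=12,ok=T), TRANSFORM:P3(v=0,ok=F), EMIT:P2(v=10,ok=T)] out:-; bubbles=1
Tick 7: [PARSE:-, VALIDATE:-, TRANSFORM:P4(v=60,ok=T), EMIT:P3(v=0,ok=F)] out:P2(v=10); bubbles=2
Tick 8: [PARSE:-, VALIDATE:-, TRANSFORM:-, EMIT:P4(v=60,ok=T)] out:P3(v=0); bubbles=3
Tick 9: [PARSE:-, VALIDATE:-, TRANSFORM:-, EMIT:-] out:P4(v=60); bubbles=4
Total bubble-slots: 20

Answer: 20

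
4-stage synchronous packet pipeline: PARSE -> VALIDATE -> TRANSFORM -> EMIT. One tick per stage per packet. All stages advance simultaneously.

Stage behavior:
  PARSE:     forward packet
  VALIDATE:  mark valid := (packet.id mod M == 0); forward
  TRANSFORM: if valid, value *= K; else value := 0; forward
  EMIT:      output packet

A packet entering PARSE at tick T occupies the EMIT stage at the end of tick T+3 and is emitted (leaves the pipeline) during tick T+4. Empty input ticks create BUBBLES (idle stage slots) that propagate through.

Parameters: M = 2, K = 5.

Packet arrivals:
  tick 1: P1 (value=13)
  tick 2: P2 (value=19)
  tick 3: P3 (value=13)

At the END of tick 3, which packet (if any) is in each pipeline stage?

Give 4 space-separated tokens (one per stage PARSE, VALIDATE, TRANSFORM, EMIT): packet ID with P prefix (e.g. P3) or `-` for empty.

Answer: P3 P2 P1 -

Derivation:
Tick 1: [PARSE:P1(v=13,ok=F), VALIDATE:-, TRANSFORM:-, EMIT:-] out:-; in:P1
Tick 2: [PARSE:P2(v=19,ok=F), VALIDATE:P1(v=13,ok=F), TRANSFORM:-, EMIT:-] out:-; in:P2
Tick 3: [PARSE:P3(v=13,ok=F), VALIDATE:P2(v=19,ok=T), TRANSFORM:P1(v=0,ok=F), EMIT:-] out:-; in:P3
At end of tick 3: ['P3', 'P2', 'P1', '-']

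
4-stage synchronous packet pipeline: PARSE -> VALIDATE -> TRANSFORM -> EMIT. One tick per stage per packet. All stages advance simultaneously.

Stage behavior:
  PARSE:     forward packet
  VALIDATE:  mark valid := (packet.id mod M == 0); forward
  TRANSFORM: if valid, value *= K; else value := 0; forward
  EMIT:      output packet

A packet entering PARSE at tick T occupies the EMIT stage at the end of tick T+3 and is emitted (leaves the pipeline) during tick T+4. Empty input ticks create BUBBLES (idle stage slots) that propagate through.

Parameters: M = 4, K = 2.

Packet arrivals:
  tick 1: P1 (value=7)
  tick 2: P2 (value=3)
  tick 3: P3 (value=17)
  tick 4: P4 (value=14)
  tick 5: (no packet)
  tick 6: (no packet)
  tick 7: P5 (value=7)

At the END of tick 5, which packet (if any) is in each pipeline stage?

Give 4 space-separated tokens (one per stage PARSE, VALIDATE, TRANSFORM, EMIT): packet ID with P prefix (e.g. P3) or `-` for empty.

Tick 1: [PARSE:P1(v=7,ok=F), VALIDATE:-, TRANSFORM:-, EMIT:-] out:-; in:P1
Tick 2: [PARSE:P2(v=3,ok=F), VALIDATE:P1(v=7,ok=F), TRANSFORM:-, EMIT:-] out:-; in:P2
Tick 3: [PARSE:P3(v=17,ok=F), VALIDATE:P2(v=3,ok=F), TRANSFORM:P1(v=0,ok=F), EMIT:-] out:-; in:P3
Tick 4: [PARSE:P4(v=14,ok=F), VALIDATE:P3(v=17,ok=F), TRANSFORM:P2(v=0,ok=F), EMIT:P1(v=0,ok=F)] out:-; in:P4
Tick 5: [PARSE:-, VALIDATE:P4(v=14,ok=T), TRANSFORM:P3(v=0,ok=F), EMIT:P2(v=0,ok=F)] out:P1(v=0); in:-
At end of tick 5: ['-', 'P4', 'P3', 'P2']

Answer: - P4 P3 P2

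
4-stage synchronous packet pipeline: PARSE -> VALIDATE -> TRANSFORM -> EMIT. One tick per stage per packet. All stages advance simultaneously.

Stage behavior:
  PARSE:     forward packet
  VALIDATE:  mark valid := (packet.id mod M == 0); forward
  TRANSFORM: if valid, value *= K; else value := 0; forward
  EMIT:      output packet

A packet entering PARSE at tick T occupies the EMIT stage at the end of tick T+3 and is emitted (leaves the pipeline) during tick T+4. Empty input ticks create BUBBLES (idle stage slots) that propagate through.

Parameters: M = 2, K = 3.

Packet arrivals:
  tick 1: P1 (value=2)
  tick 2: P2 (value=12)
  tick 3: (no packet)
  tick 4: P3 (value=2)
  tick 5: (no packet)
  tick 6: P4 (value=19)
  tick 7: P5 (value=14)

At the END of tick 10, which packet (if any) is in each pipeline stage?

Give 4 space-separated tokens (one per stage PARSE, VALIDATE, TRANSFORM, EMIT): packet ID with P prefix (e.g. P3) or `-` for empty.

Tick 1: [PARSE:P1(v=2,ok=F), VALIDATE:-, TRANSFORM:-, EMIT:-] out:-; in:P1
Tick 2: [PARSE:P2(v=12,ok=F), VALIDATE:P1(v=2,ok=F), TRANSFORM:-, EMIT:-] out:-; in:P2
Tick 3: [PARSE:-, VALIDATE:P2(v=12,ok=T), TRANSFORM:P1(v=0,ok=F), EMIT:-] out:-; in:-
Tick 4: [PARSE:P3(v=2,ok=F), VALIDATE:-, TRANSFORM:P2(v=36,ok=T), EMIT:P1(v=0,ok=F)] out:-; in:P3
Tick 5: [PARSE:-, VALIDATE:P3(v=2,ok=F), TRANSFORM:-, EMIT:P2(v=36,ok=T)] out:P1(v=0); in:-
Tick 6: [PARSE:P4(v=19,ok=F), VALIDATE:-, TRANSFORM:P3(v=0,ok=F), EMIT:-] out:P2(v=36); in:P4
Tick 7: [PARSE:P5(v=14,ok=F), VALIDATE:P4(v=19,ok=T), TRANSFORM:-, EMIT:P3(v=0,ok=F)] out:-; in:P5
Tick 8: [PARSE:-, VALIDATE:P5(v=14,ok=F), TRANSFORM:P4(v=57,ok=T), EMIT:-] out:P3(v=0); in:-
Tick 9: [PARSE:-, VALIDATE:-, TRANSFORM:P5(v=0,ok=F), EMIT:P4(v=57,ok=T)] out:-; in:-
Tick 10: [PARSE:-, VALIDATE:-, TRANSFORM:-, EMIT:P5(v=0,ok=F)] out:P4(v=57); in:-
At end of tick 10: ['-', '-', '-', 'P5']

Answer: - - - P5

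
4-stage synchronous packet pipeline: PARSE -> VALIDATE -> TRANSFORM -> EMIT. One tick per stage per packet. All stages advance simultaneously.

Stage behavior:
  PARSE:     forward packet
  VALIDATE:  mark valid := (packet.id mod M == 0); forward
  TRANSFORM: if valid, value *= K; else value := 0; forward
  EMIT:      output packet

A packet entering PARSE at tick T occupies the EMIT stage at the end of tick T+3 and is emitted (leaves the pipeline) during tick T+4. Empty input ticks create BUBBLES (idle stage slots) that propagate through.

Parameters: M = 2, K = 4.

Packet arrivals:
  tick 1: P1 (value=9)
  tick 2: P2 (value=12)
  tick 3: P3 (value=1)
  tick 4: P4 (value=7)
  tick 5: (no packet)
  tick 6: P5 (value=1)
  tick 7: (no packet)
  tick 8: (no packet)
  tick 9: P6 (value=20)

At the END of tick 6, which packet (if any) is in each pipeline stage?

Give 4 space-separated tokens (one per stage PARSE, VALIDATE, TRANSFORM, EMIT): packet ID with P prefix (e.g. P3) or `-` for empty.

Tick 1: [PARSE:P1(v=9,ok=F), VALIDATE:-, TRANSFORM:-, EMIT:-] out:-; in:P1
Tick 2: [PARSE:P2(v=12,ok=F), VALIDATE:P1(v=9,ok=F), TRANSFORM:-, EMIT:-] out:-; in:P2
Tick 3: [PARSE:P3(v=1,ok=F), VALIDATE:P2(v=12,ok=T), TRANSFORM:P1(v=0,ok=F), EMIT:-] out:-; in:P3
Tick 4: [PARSE:P4(v=7,ok=F), VALIDATE:P3(v=1,ok=F), TRANSFORM:P2(v=48,ok=T), EMIT:P1(v=0,ok=F)] out:-; in:P4
Tick 5: [PARSE:-, VALIDATE:P4(v=7,ok=T), TRANSFORM:P3(v=0,ok=F), EMIT:P2(v=48,ok=T)] out:P1(v=0); in:-
Tick 6: [PARSE:P5(v=1,ok=F), VALIDATE:-, TRANSFORM:P4(v=28,ok=T), EMIT:P3(v=0,ok=F)] out:P2(v=48); in:P5
At end of tick 6: ['P5', '-', 'P4', 'P3']

Answer: P5 - P4 P3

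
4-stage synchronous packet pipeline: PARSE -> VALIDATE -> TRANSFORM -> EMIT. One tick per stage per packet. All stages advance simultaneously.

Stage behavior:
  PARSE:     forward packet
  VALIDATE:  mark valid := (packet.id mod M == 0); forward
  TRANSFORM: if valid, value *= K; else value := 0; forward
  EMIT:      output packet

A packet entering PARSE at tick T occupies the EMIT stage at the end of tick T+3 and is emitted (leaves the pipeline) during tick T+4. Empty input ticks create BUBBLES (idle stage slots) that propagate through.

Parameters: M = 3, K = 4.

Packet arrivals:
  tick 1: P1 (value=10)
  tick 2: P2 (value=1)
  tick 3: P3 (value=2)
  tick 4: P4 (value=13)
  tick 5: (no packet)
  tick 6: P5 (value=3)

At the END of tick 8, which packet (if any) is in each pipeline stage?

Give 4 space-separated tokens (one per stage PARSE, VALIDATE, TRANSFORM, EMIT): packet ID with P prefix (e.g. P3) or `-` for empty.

Answer: - - P5 -

Derivation:
Tick 1: [PARSE:P1(v=10,ok=F), VALIDATE:-, TRANSFORM:-, EMIT:-] out:-; in:P1
Tick 2: [PARSE:P2(v=1,ok=F), VALIDATE:P1(v=10,ok=F), TRANSFORM:-, EMIT:-] out:-; in:P2
Tick 3: [PARSE:P3(v=2,ok=F), VALIDATE:P2(v=1,ok=F), TRANSFORM:P1(v=0,ok=F), EMIT:-] out:-; in:P3
Tick 4: [PARSE:P4(v=13,ok=F), VALIDATE:P3(v=2,ok=T), TRANSFORM:P2(v=0,ok=F), EMIT:P1(v=0,ok=F)] out:-; in:P4
Tick 5: [PARSE:-, VALIDATE:P4(v=13,ok=F), TRANSFORM:P3(v=8,ok=T), EMIT:P2(v=0,ok=F)] out:P1(v=0); in:-
Tick 6: [PARSE:P5(v=3,ok=F), VALIDATE:-, TRANSFORM:P4(v=0,ok=F), EMIT:P3(v=8,ok=T)] out:P2(v=0); in:P5
Tick 7: [PARSE:-, VALIDATE:P5(v=3,ok=F), TRANSFORM:-, EMIT:P4(v=0,ok=F)] out:P3(v=8); in:-
Tick 8: [PARSE:-, VALIDATE:-, TRANSFORM:P5(v=0,ok=F), EMIT:-] out:P4(v=0); in:-
At end of tick 8: ['-', '-', 'P5', '-']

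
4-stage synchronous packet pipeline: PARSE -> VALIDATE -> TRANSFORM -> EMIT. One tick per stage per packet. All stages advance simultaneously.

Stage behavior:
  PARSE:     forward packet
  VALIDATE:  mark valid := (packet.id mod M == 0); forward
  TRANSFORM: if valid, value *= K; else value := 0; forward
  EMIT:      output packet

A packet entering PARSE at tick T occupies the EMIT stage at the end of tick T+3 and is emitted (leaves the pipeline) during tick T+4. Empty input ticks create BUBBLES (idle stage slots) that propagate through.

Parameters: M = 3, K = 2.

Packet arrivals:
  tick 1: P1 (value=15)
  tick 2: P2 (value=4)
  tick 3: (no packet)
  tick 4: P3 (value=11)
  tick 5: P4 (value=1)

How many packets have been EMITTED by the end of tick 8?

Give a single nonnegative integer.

Tick 1: [PARSE:P1(v=15,ok=F), VALIDATE:-, TRANSFORM:-, EMIT:-] out:-; in:P1
Tick 2: [PARSE:P2(v=4,ok=F), VALIDATE:P1(v=15,ok=F), TRANSFORM:-, EMIT:-] out:-; in:P2
Tick 3: [PARSE:-, VALIDATE:P2(v=4,ok=F), TRANSFORM:P1(v=0,ok=F), EMIT:-] out:-; in:-
Tick 4: [PARSE:P3(v=11,ok=F), VALIDATE:-, TRANSFORM:P2(v=0,ok=F), EMIT:P1(v=0,ok=F)] out:-; in:P3
Tick 5: [PARSE:P4(v=1,ok=F), VALIDATE:P3(v=11,ok=T), TRANSFORM:-, EMIT:P2(v=0,ok=F)] out:P1(v=0); in:P4
Tick 6: [PARSE:-, VALIDATE:P4(v=1,ok=F), TRANSFORM:P3(v=22,ok=T), EMIT:-] out:P2(v=0); in:-
Tick 7: [PARSE:-, VALIDATE:-, TRANSFORM:P4(v=0,ok=F), EMIT:P3(v=22,ok=T)] out:-; in:-
Tick 8: [PARSE:-, VALIDATE:-, TRANSFORM:-, EMIT:P4(v=0,ok=F)] out:P3(v=22); in:-
Emitted by tick 8: ['P1', 'P2', 'P3']

Answer: 3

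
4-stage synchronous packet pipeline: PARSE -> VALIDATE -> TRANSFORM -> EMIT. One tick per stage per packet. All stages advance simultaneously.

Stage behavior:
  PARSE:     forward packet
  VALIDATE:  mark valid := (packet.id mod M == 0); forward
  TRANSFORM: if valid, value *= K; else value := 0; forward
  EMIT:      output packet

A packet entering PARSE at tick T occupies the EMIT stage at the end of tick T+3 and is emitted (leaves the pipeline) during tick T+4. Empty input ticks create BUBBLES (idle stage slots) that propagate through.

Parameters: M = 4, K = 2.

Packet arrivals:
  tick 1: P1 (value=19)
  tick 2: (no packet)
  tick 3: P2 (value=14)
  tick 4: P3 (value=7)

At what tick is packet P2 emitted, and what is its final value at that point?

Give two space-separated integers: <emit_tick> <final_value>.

Tick 1: [PARSE:P1(v=19,ok=F), VALIDATE:-, TRANSFORM:-, EMIT:-] out:-; in:P1
Tick 2: [PARSE:-, VALIDATE:P1(v=19,ok=F), TRANSFORM:-, EMIT:-] out:-; in:-
Tick 3: [PARSE:P2(v=14,ok=F), VALIDATE:-, TRANSFORM:P1(v=0,ok=F), EMIT:-] out:-; in:P2
Tick 4: [PARSE:P3(v=7,ok=F), VALIDATE:P2(v=14,ok=F), TRANSFORM:-, EMIT:P1(v=0,ok=F)] out:-; in:P3
Tick 5: [PARSE:-, VALIDATE:P3(v=7,ok=F), TRANSFORM:P2(v=0,ok=F), EMIT:-] out:P1(v=0); in:-
Tick 6: [PARSE:-, VALIDATE:-, TRANSFORM:P3(v=0,ok=F), EMIT:P2(v=0,ok=F)] out:-; in:-
Tick 7: [PARSE:-, VALIDATE:-, TRANSFORM:-, EMIT:P3(v=0,ok=F)] out:P2(v=0); in:-
Tick 8: [PARSE:-, VALIDATE:-, TRANSFORM:-, EMIT:-] out:P3(v=0); in:-
P2: arrives tick 3, valid=False (id=2, id%4=2), emit tick 7, final value 0

Answer: 7 0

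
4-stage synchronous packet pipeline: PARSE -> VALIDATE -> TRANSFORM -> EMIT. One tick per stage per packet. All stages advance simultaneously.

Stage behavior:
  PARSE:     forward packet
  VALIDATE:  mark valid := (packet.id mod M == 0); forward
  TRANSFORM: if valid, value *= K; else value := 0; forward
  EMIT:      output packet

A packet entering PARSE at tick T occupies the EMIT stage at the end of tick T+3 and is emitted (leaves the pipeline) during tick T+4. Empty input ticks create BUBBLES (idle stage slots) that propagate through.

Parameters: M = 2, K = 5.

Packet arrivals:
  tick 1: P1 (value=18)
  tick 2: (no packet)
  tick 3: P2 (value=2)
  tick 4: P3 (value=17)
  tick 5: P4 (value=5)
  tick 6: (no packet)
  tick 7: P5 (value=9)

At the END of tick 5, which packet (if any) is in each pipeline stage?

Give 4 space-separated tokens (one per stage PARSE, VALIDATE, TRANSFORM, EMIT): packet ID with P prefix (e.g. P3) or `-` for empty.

Tick 1: [PARSE:P1(v=18,ok=F), VALIDATE:-, TRANSFORM:-, EMIT:-] out:-; in:P1
Tick 2: [PARSE:-, VALIDATE:P1(v=18,ok=F), TRANSFORM:-, EMIT:-] out:-; in:-
Tick 3: [PARSE:P2(v=2,ok=F), VALIDATE:-, TRANSFORM:P1(v=0,ok=F), EMIT:-] out:-; in:P2
Tick 4: [PARSE:P3(v=17,ok=F), VALIDATE:P2(v=2,ok=T), TRANSFORM:-, EMIT:P1(v=0,ok=F)] out:-; in:P3
Tick 5: [PARSE:P4(v=5,ok=F), VALIDATE:P3(v=17,ok=F), TRANSFORM:P2(v=10,ok=T), EMIT:-] out:P1(v=0); in:P4
At end of tick 5: ['P4', 'P3', 'P2', '-']

Answer: P4 P3 P2 -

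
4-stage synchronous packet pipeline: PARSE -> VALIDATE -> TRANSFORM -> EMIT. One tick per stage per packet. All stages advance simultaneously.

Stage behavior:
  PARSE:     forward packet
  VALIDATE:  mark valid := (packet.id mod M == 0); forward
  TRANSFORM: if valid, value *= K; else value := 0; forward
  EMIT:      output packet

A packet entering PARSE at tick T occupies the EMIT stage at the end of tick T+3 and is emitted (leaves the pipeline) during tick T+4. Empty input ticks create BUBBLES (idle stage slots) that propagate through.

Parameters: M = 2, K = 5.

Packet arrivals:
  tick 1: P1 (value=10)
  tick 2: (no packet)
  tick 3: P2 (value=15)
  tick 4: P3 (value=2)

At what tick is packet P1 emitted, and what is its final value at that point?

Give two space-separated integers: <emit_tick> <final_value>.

Tick 1: [PARSE:P1(v=10,ok=F), VALIDATE:-, TRANSFORM:-, EMIT:-] out:-; in:P1
Tick 2: [PARSE:-, VALIDATE:P1(v=10,ok=F), TRANSFORM:-, EMIT:-] out:-; in:-
Tick 3: [PARSE:P2(v=15,ok=F), VALIDATE:-, TRANSFORM:P1(v=0,ok=F), EMIT:-] out:-; in:P2
Tick 4: [PARSE:P3(v=2,ok=F), VALIDATE:P2(v=15,ok=T), TRANSFORM:-, EMIT:P1(v=0,ok=F)] out:-; in:P3
Tick 5: [PARSE:-, VALIDATE:P3(v=2,ok=F), TRANSFORM:P2(v=75,ok=T), EMIT:-] out:P1(v=0); in:-
Tick 6: [PARSE:-, VALIDATE:-, TRANSFORM:P3(v=0,ok=F), EMIT:P2(v=75,ok=T)] out:-; in:-
Tick 7: [PARSE:-, VALIDATE:-, TRANSFORM:-, EMIT:P3(v=0,ok=F)] out:P2(v=75); in:-
Tick 8: [PARSE:-, VALIDATE:-, TRANSFORM:-, EMIT:-] out:P3(v=0); in:-
P1: arrives tick 1, valid=False (id=1, id%2=1), emit tick 5, final value 0

Answer: 5 0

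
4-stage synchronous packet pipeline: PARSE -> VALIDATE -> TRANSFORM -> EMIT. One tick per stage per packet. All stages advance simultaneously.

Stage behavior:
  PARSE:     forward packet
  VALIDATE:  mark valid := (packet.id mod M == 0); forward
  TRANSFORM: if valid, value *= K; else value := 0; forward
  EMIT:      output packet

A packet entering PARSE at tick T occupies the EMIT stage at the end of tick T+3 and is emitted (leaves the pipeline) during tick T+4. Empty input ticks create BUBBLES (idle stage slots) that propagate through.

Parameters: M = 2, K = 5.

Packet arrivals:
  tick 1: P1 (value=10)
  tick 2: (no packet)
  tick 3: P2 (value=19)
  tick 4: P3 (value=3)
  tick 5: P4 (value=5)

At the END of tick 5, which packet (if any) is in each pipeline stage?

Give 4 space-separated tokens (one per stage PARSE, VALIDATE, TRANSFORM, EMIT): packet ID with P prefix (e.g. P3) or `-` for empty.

Answer: P4 P3 P2 -

Derivation:
Tick 1: [PARSE:P1(v=10,ok=F), VALIDATE:-, TRANSFORM:-, EMIT:-] out:-; in:P1
Tick 2: [PARSE:-, VALIDATE:P1(v=10,ok=F), TRANSFORM:-, EMIT:-] out:-; in:-
Tick 3: [PARSE:P2(v=19,ok=F), VALIDATE:-, TRANSFORM:P1(v=0,ok=F), EMIT:-] out:-; in:P2
Tick 4: [PARSE:P3(v=3,ok=F), VALIDATE:P2(v=19,ok=T), TRANSFORM:-, EMIT:P1(v=0,ok=F)] out:-; in:P3
Tick 5: [PARSE:P4(v=5,ok=F), VALIDATE:P3(v=3,ok=F), TRANSFORM:P2(v=95,ok=T), EMIT:-] out:P1(v=0); in:P4
At end of tick 5: ['P4', 'P3', 'P2', '-']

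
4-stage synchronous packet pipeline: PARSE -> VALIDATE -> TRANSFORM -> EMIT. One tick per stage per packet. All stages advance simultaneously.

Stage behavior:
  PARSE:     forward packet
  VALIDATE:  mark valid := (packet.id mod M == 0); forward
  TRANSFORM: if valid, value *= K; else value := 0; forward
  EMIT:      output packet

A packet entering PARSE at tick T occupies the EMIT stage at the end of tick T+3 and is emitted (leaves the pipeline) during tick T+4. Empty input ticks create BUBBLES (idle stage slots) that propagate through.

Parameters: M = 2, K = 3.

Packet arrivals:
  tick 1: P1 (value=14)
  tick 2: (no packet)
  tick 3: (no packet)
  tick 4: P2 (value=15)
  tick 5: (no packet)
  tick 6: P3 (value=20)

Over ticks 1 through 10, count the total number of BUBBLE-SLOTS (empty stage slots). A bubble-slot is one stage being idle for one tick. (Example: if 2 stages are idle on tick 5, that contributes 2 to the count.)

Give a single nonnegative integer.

Answer: 28

Derivation:
Tick 1: [PARSE:P1(v=14,ok=F), VALIDATE:-, TRANSFORM:-, EMIT:-] out:-; bubbles=3
Tick 2: [PARSE:-, VALIDATE:P1(v=14,ok=F), TRANSFORM:-, EMIT:-] out:-; bubbles=3
Tick 3: [PARSE:-, VALIDATE:-, TRANSFORM:P1(v=0,ok=F), EMIT:-] out:-; bubbles=3
Tick 4: [PARSE:P2(v=15,ok=F), VALIDATE:-, TRANSFORM:-, EMIT:P1(v=0,ok=F)] out:-; bubbles=2
Tick 5: [PARSE:-, VALIDATE:P2(v=15,ok=T), TRANSFORM:-, EMIT:-] out:P1(v=0); bubbles=3
Tick 6: [PARSE:P3(v=20,ok=F), VALIDATE:-, TRANSFORM:P2(v=45,ok=T), EMIT:-] out:-; bubbles=2
Tick 7: [PARSE:-, VALIDATE:P3(v=20,ok=F), TRANSFORM:-, EMIT:P2(v=45,ok=T)] out:-; bubbles=2
Tick 8: [PARSE:-, VALIDATE:-, TRANSFORM:P3(v=0,ok=F), EMIT:-] out:P2(v=45); bubbles=3
Tick 9: [PARSE:-, VALIDATE:-, TRANSFORM:-, EMIT:P3(v=0,ok=F)] out:-; bubbles=3
Tick 10: [PARSE:-, VALIDATE:-, TRANSFORM:-, EMIT:-] out:P3(v=0); bubbles=4
Total bubble-slots: 28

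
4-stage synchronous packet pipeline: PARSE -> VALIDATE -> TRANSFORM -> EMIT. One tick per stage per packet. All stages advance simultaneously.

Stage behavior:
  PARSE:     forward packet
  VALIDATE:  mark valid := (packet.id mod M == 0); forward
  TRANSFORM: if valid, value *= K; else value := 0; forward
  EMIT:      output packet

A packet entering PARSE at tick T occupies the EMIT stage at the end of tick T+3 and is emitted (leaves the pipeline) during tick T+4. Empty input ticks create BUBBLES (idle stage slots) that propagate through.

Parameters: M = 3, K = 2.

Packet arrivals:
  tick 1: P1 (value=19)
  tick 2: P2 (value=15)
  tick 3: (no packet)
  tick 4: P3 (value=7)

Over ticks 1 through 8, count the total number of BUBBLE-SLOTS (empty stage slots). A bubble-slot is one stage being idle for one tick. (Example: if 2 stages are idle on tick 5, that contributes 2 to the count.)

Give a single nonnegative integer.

Tick 1: [PARSE:P1(v=19,ok=F), VALIDATE:-, TRANSFORM:-, EMIT:-] out:-; bubbles=3
Tick 2: [PARSE:P2(v=15,ok=F), VALIDATE:P1(v=19,ok=F), TRANSFORM:-, EMIT:-] out:-; bubbles=2
Tick 3: [PARSE:-, VALIDATE:P2(v=15,ok=F), TRANSFORM:P1(v=0,ok=F), EMIT:-] out:-; bubbles=2
Tick 4: [PARSE:P3(v=7,ok=F), VALIDATE:-, TRANSFORM:P2(v=0,ok=F), EMIT:P1(v=0,ok=F)] out:-; bubbles=1
Tick 5: [PARSE:-, VALIDATE:P3(v=7,ok=T), TRANSFORM:-, EMIT:P2(v=0,ok=F)] out:P1(v=0); bubbles=2
Tick 6: [PARSE:-, VALIDATE:-, TRANSFORM:P3(v=14,ok=T), EMIT:-] out:P2(v=0); bubbles=3
Tick 7: [PARSE:-, VALIDATE:-, TRANSFORM:-, EMIT:P3(v=14,ok=T)] out:-; bubbles=3
Tick 8: [PARSE:-, VALIDATE:-, TRANSFORM:-, EMIT:-] out:P3(v=14); bubbles=4
Total bubble-slots: 20

Answer: 20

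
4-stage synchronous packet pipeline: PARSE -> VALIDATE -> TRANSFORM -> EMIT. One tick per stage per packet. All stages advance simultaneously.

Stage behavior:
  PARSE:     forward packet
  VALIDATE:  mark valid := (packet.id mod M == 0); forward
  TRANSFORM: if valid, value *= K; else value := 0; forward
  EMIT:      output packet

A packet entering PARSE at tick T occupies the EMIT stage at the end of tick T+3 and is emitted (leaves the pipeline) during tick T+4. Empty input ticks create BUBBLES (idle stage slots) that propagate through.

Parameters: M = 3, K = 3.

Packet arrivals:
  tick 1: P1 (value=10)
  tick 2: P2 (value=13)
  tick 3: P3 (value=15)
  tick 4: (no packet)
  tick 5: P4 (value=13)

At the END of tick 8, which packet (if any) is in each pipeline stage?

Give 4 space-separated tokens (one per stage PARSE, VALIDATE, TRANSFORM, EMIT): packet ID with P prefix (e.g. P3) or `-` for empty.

Tick 1: [PARSE:P1(v=10,ok=F), VALIDATE:-, TRANSFORM:-, EMIT:-] out:-; in:P1
Tick 2: [PARSE:P2(v=13,ok=F), VALIDATE:P1(v=10,ok=F), TRANSFORM:-, EMIT:-] out:-; in:P2
Tick 3: [PARSE:P3(v=15,ok=F), VALIDATE:P2(v=13,ok=F), TRANSFORM:P1(v=0,ok=F), EMIT:-] out:-; in:P3
Tick 4: [PARSE:-, VALIDATE:P3(v=15,ok=T), TRANSFORM:P2(v=0,ok=F), EMIT:P1(v=0,ok=F)] out:-; in:-
Tick 5: [PARSE:P4(v=13,ok=F), VALIDATE:-, TRANSFORM:P3(v=45,ok=T), EMIT:P2(v=0,ok=F)] out:P1(v=0); in:P4
Tick 6: [PARSE:-, VALIDATE:P4(v=13,ok=F), TRANSFORM:-, EMIT:P3(v=45,ok=T)] out:P2(v=0); in:-
Tick 7: [PARSE:-, VALIDATE:-, TRANSFORM:P4(v=0,ok=F), EMIT:-] out:P3(v=45); in:-
Tick 8: [PARSE:-, VALIDATE:-, TRANSFORM:-, EMIT:P4(v=0,ok=F)] out:-; in:-
At end of tick 8: ['-', '-', '-', 'P4']

Answer: - - - P4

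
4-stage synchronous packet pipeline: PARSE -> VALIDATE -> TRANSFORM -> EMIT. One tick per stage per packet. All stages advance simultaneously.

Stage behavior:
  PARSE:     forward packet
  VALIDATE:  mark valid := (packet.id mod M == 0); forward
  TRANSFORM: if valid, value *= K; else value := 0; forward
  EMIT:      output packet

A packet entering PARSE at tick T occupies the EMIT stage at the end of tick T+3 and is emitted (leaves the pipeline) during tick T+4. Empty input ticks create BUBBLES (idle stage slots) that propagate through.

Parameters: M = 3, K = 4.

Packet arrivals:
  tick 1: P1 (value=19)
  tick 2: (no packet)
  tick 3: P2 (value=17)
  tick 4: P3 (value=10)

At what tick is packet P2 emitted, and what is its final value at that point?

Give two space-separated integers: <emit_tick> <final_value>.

Answer: 7 0

Derivation:
Tick 1: [PARSE:P1(v=19,ok=F), VALIDATE:-, TRANSFORM:-, EMIT:-] out:-; in:P1
Tick 2: [PARSE:-, VALIDATE:P1(v=19,ok=F), TRANSFORM:-, EMIT:-] out:-; in:-
Tick 3: [PARSE:P2(v=17,ok=F), VALIDATE:-, TRANSFORM:P1(v=0,ok=F), EMIT:-] out:-; in:P2
Tick 4: [PARSE:P3(v=10,ok=F), VALIDATE:P2(v=17,ok=F), TRANSFORM:-, EMIT:P1(v=0,ok=F)] out:-; in:P3
Tick 5: [PARSE:-, VALIDATE:P3(v=10,ok=T), TRANSFORM:P2(v=0,ok=F), EMIT:-] out:P1(v=0); in:-
Tick 6: [PARSE:-, VALIDATE:-, TRANSFORM:P3(v=40,ok=T), EMIT:P2(v=0,ok=F)] out:-; in:-
Tick 7: [PARSE:-, VALIDATE:-, TRANSFORM:-, EMIT:P3(v=40,ok=T)] out:P2(v=0); in:-
Tick 8: [PARSE:-, VALIDATE:-, TRANSFORM:-, EMIT:-] out:P3(v=40); in:-
P2: arrives tick 3, valid=False (id=2, id%3=2), emit tick 7, final value 0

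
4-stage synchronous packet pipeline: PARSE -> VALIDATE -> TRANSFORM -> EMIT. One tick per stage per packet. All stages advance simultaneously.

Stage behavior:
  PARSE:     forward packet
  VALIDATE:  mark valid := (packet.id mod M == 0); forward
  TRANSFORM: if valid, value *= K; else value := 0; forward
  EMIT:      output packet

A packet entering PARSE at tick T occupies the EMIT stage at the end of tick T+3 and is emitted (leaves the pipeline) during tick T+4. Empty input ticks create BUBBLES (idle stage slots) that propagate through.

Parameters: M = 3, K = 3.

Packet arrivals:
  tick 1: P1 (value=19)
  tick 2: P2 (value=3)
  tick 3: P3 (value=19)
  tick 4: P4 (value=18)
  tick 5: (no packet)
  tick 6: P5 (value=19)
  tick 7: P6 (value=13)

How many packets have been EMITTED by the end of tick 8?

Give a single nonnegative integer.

Tick 1: [PARSE:P1(v=19,ok=F), VALIDATE:-, TRANSFORM:-, EMIT:-] out:-; in:P1
Tick 2: [PARSE:P2(v=3,ok=F), VALIDATE:P1(v=19,ok=F), TRANSFORM:-, EMIT:-] out:-; in:P2
Tick 3: [PARSE:P3(v=19,ok=F), VALIDATE:P2(v=3,ok=F), TRANSFORM:P1(v=0,ok=F), EMIT:-] out:-; in:P3
Tick 4: [PARSE:P4(v=18,ok=F), VALIDATE:P3(v=19,ok=T), TRANSFORM:P2(v=0,ok=F), EMIT:P1(v=0,ok=F)] out:-; in:P4
Tick 5: [PARSE:-, VALIDATE:P4(v=18,ok=F), TRANSFORM:P3(v=57,ok=T), EMIT:P2(v=0,ok=F)] out:P1(v=0); in:-
Tick 6: [PARSE:P5(v=19,ok=F), VALIDATE:-, TRANSFORM:P4(v=0,ok=F), EMIT:P3(v=57,ok=T)] out:P2(v=0); in:P5
Tick 7: [PARSE:P6(v=13,ok=F), VALIDATE:P5(v=19,ok=F), TRANSFORM:-, EMIT:P4(v=0,ok=F)] out:P3(v=57); in:P6
Tick 8: [PARSE:-, VALIDATE:P6(v=13,ok=T), TRANSFORM:P5(v=0,ok=F), EMIT:-] out:P4(v=0); in:-
Emitted by tick 8: ['P1', 'P2', 'P3', 'P4']

Answer: 4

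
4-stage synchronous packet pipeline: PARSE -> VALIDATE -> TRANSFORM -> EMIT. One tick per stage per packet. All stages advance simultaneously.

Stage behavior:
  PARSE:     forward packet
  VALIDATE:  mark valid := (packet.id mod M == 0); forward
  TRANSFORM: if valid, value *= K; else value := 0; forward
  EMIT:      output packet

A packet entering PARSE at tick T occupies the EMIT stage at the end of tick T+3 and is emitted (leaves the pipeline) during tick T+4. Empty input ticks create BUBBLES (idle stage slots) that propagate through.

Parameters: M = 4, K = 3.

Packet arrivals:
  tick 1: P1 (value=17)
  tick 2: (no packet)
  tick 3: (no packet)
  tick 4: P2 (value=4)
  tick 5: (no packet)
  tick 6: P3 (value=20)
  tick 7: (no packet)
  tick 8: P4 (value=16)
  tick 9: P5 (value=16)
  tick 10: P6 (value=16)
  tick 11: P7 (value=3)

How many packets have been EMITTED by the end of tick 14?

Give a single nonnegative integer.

Answer: 6

Derivation:
Tick 1: [PARSE:P1(v=17,ok=F), VALIDATE:-, TRANSFORM:-, EMIT:-] out:-; in:P1
Tick 2: [PARSE:-, VALIDATE:P1(v=17,ok=F), TRANSFORM:-, EMIT:-] out:-; in:-
Tick 3: [PARSE:-, VALIDATE:-, TRANSFORM:P1(v=0,ok=F), EMIT:-] out:-; in:-
Tick 4: [PARSE:P2(v=4,ok=F), VALIDATE:-, TRANSFORM:-, EMIT:P1(v=0,ok=F)] out:-; in:P2
Tick 5: [PARSE:-, VALIDATE:P2(v=4,ok=F), TRANSFORM:-, EMIT:-] out:P1(v=0); in:-
Tick 6: [PARSE:P3(v=20,ok=F), VALIDATE:-, TRANSFORM:P2(v=0,ok=F), EMIT:-] out:-; in:P3
Tick 7: [PARSE:-, VALIDATE:P3(v=20,ok=F), TRANSFORM:-, EMIT:P2(v=0,ok=F)] out:-; in:-
Tick 8: [PARSE:P4(v=16,ok=F), VALIDATE:-, TRANSFORM:P3(v=0,ok=F), EMIT:-] out:P2(v=0); in:P4
Tick 9: [PARSE:P5(v=16,ok=F), VALIDATE:P4(v=16,ok=T), TRANSFORM:-, EMIT:P3(v=0,ok=F)] out:-; in:P5
Tick 10: [PARSE:P6(v=16,ok=F), VALIDATE:P5(v=16,ok=F), TRANSFORM:P4(v=48,ok=T), EMIT:-] out:P3(v=0); in:P6
Tick 11: [PARSE:P7(v=3,ok=F), VALIDATE:P6(v=16,ok=F), TRANSFORM:P5(v=0,ok=F), EMIT:P4(v=48,ok=T)] out:-; in:P7
Tick 12: [PARSE:-, VALIDATE:P7(v=3,ok=F), TRANSFORM:P6(v=0,ok=F), EMIT:P5(v=0,ok=F)] out:P4(v=48); in:-
Tick 13: [PARSE:-, VALIDATE:-, TRANSFORM:P7(v=0,ok=F), EMIT:P6(v=0,ok=F)] out:P5(v=0); in:-
Tick 14: [PARSE:-, VALIDATE:-, TRANSFORM:-, EMIT:P7(v=0,ok=F)] out:P6(v=0); in:-
Emitted by tick 14: ['P1', 'P2', 'P3', 'P4', 'P5', 'P6']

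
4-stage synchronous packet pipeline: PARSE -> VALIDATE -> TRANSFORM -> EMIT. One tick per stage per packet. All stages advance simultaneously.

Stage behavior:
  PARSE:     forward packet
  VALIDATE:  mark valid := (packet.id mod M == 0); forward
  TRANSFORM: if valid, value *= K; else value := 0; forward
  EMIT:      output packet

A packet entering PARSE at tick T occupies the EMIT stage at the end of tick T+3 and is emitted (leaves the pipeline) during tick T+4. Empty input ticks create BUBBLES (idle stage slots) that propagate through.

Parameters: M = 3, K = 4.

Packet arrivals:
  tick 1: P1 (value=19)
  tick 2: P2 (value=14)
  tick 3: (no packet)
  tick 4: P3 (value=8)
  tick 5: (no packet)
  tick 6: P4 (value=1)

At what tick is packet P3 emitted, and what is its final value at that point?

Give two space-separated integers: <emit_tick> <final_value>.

Answer: 8 32

Derivation:
Tick 1: [PARSE:P1(v=19,ok=F), VALIDATE:-, TRANSFORM:-, EMIT:-] out:-; in:P1
Tick 2: [PARSE:P2(v=14,ok=F), VALIDATE:P1(v=19,ok=F), TRANSFORM:-, EMIT:-] out:-; in:P2
Tick 3: [PARSE:-, VALIDATE:P2(v=14,ok=F), TRANSFORM:P1(v=0,ok=F), EMIT:-] out:-; in:-
Tick 4: [PARSE:P3(v=8,ok=F), VALIDATE:-, TRANSFORM:P2(v=0,ok=F), EMIT:P1(v=0,ok=F)] out:-; in:P3
Tick 5: [PARSE:-, VALIDATE:P3(v=8,ok=T), TRANSFORM:-, EMIT:P2(v=0,ok=F)] out:P1(v=0); in:-
Tick 6: [PARSE:P4(v=1,ok=F), VALIDATE:-, TRANSFORM:P3(v=32,ok=T), EMIT:-] out:P2(v=0); in:P4
Tick 7: [PARSE:-, VALIDATE:P4(v=1,ok=F), TRANSFORM:-, EMIT:P3(v=32,ok=T)] out:-; in:-
Tick 8: [PARSE:-, VALIDATE:-, TRANSFORM:P4(v=0,ok=F), EMIT:-] out:P3(v=32); in:-
Tick 9: [PARSE:-, VALIDATE:-, TRANSFORM:-, EMIT:P4(v=0,ok=F)] out:-; in:-
Tick 10: [PARSE:-, VALIDATE:-, TRANSFORM:-, EMIT:-] out:P4(v=0); in:-
P3: arrives tick 4, valid=True (id=3, id%3=0), emit tick 8, final value 32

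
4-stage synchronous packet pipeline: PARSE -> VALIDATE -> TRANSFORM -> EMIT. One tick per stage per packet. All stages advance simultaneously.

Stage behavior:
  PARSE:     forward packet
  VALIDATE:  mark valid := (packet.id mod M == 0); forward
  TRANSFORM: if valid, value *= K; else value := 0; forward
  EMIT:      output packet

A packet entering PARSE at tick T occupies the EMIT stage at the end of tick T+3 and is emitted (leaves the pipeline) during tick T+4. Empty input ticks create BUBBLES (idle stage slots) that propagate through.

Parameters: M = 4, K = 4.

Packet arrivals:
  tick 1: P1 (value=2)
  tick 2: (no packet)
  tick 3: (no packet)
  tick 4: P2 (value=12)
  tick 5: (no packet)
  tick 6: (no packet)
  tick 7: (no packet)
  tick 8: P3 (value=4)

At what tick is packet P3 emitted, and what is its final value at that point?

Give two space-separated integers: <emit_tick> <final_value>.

Tick 1: [PARSE:P1(v=2,ok=F), VALIDATE:-, TRANSFORM:-, EMIT:-] out:-; in:P1
Tick 2: [PARSE:-, VALIDATE:P1(v=2,ok=F), TRANSFORM:-, EMIT:-] out:-; in:-
Tick 3: [PARSE:-, VALIDATE:-, TRANSFORM:P1(v=0,ok=F), EMIT:-] out:-; in:-
Tick 4: [PARSE:P2(v=12,ok=F), VALIDATE:-, TRANSFORM:-, EMIT:P1(v=0,ok=F)] out:-; in:P2
Tick 5: [PARSE:-, VALIDATE:P2(v=12,ok=F), TRANSFORM:-, EMIT:-] out:P1(v=0); in:-
Tick 6: [PARSE:-, VALIDATE:-, TRANSFORM:P2(v=0,ok=F), EMIT:-] out:-; in:-
Tick 7: [PARSE:-, VALIDATE:-, TRANSFORM:-, EMIT:P2(v=0,ok=F)] out:-; in:-
Tick 8: [PARSE:P3(v=4,ok=F), VALIDATE:-, TRANSFORM:-, EMIT:-] out:P2(v=0); in:P3
Tick 9: [PARSE:-, VALIDATE:P3(v=4,ok=F), TRANSFORM:-, EMIT:-] out:-; in:-
Tick 10: [PARSE:-, VALIDATE:-, TRANSFORM:P3(v=0,ok=F), EMIT:-] out:-; in:-
Tick 11: [PARSE:-, VALIDATE:-, TRANSFORM:-, EMIT:P3(v=0,ok=F)] out:-; in:-
Tick 12: [PARSE:-, VALIDATE:-, TRANSFORM:-, EMIT:-] out:P3(v=0); in:-
P3: arrives tick 8, valid=False (id=3, id%4=3), emit tick 12, final value 0

Answer: 12 0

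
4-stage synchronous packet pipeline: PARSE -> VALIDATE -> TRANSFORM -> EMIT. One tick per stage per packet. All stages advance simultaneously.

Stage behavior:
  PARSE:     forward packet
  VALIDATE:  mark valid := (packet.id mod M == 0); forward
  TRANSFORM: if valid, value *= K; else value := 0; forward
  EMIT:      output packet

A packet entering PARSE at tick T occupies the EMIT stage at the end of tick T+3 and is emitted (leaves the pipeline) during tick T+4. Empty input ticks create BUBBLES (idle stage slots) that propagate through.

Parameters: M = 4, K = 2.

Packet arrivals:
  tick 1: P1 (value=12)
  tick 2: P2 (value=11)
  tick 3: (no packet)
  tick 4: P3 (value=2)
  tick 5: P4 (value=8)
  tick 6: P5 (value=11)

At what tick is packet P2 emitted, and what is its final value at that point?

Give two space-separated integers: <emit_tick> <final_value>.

Tick 1: [PARSE:P1(v=12,ok=F), VALIDATE:-, TRANSFORM:-, EMIT:-] out:-; in:P1
Tick 2: [PARSE:P2(v=11,ok=F), VALIDATE:P1(v=12,ok=F), TRANSFORM:-, EMIT:-] out:-; in:P2
Tick 3: [PARSE:-, VALIDATE:P2(v=11,ok=F), TRANSFORM:P1(v=0,ok=F), EMIT:-] out:-; in:-
Tick 4: [PARSE:P3(v=2,ok=F), VALIDATE:-, TRANSFORM:P2(v=0,ok=F), EMIT:P1(v=0,ok=F)] out:-; in:P3
Tick 5: [PARSE:P4(v=8,ok=F), VALIDATE:P3(v=2,ok=F), TRANSFORM:-, EMIT:P2(v=0,ok=F)] out:P1(v=0); in:P4
Tick 6: [PARSE:P5(v=11,ok=F), VALIDATE:P4(v=8,ok=T), TRANSFORM:P3(v=0,ok=F), EMIT:-] out:P2(v=0); in:P5
Tick 7: [PARSE:-, VALIDATE:P5(v=11,ok=F), TRANSFORM:P4(v=16,ok=T), EMIT:P3(v=0,ok=F)] out:-; in:-
Tick 8: [PARSE:-, VALIDATE:-, TRANSFORM:P5(v=0,ok=F), EMIT:P4(v=16,ok=T)] out:P3(v=0); in:-
Tick 9: [PARSE:-, VALIDATE:-, TRANSFORM:-, EMIT:P5(v=0,ok=F)] out:P4(v=16); in:-
Tick 10: [PARSE:-, VALIDATE:-, TRANSFORM:-, EMIT:-] out:P5(v=0); in:-
P2: arrives tick 2, valid=False (id=2, id%4=2), emit tick 6, final value 0

Answer: 6 0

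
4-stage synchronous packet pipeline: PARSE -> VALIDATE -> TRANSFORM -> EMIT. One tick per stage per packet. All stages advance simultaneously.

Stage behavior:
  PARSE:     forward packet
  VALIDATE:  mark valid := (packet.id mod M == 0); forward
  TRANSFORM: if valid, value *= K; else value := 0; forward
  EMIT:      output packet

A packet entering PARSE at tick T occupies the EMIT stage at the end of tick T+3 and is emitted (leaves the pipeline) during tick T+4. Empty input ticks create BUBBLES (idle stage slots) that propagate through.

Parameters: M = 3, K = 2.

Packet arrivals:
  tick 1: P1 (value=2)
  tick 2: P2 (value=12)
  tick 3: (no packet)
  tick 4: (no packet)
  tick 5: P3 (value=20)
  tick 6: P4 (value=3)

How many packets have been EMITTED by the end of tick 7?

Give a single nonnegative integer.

Answer: 2

Derivation:
Tick 1: [PARSE:P1(v=2,ok=F), VALIDATE:-, TRANSFORM:-, EMIT:-] out:-; in:P1
Tick 2: [PARSE:P2(v=12,ok=F), VALIDATE:P1(v=2,ok=F), TRANSFORM:-, EMIT:-] out:-; in:P2
Tick 3: [PARSE:-, VALIDATE:P2(v=12,ok=F), TRANSFORM:P1(v=0,ok=F), EMIT:-] out:-; in:-
Tick 4: [PARSE:-, VALIDATE:-, TRANSFORM:P2(v=0,ok=F), EMIT:P1(v=0,ok=F)] out:-; in:-
Tick 5: [PARSE:P3(v=20,ok=F), VALIDATE:-, TRANSFORM:-, EMIT:P2(v=0,ok=F)] out:P1(v=0); in:P3
Tick 6: [PARSE:P4(v=3,ok=F), VALIDATE:P3(v=20,ok=T), TRANSFORM:-, EMIT:-] out:P2(v=0); in:P4
Tick 7: [PARSE:-, VALIDATE:P4(v=3,ok=F), TRANSFORM:P3(v=40,ok=T), EMIT:-] out:-; in:-
Emitted by tick 7: ['P1', 'P2']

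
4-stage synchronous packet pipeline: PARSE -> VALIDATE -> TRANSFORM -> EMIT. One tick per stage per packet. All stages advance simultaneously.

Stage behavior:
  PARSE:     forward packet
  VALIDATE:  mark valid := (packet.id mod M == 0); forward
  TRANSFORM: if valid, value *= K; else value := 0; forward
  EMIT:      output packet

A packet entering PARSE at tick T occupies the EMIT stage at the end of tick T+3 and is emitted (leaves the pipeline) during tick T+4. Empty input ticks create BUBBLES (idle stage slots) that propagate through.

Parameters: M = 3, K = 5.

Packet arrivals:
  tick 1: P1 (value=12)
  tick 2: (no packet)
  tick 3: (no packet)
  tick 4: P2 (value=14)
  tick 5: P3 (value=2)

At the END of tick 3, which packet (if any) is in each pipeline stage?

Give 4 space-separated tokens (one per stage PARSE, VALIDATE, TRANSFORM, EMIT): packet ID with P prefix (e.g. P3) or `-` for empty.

Tick 1: [PARSE:P1(v=12,ok=F), VALIDATE:-, TRANSFORM:-, EMIT:-] out:-; in:P1
Tick 2: [PARSE:-, VALIDATE:P1(v=12,ok=F), TRANSFORM:-, EMIT:-] out:-; in:-
Tick 3: [PARSE:-, VALIDATE:-, TRANSFORM:P1(v=0,ok=F), EMIT:-] out:-; in:-
At end of tick 3: ['-', '-', 'P1', '-']

Answer: - - P1 -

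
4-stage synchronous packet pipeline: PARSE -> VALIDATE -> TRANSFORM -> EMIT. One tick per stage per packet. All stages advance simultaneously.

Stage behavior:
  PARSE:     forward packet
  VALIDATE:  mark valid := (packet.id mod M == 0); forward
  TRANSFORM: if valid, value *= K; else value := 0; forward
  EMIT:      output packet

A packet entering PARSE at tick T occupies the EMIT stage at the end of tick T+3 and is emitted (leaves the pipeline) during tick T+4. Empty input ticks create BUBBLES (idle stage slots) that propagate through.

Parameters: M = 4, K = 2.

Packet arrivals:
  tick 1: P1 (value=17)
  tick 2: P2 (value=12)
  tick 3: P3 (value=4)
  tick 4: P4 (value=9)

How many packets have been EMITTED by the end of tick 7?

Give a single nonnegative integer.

Tick 1: [PARSE:P1(v=17,ok=F), VALIDATE:-, TRANSFORM:-, EMIT:-] out:-; in:P1
Tick 2: [PARSE:P2(v=12,ok=F), VALIDATE:P1(v=17,ok=F), TRANSFORM:-, EMIT:-] out:-; in:P2
Tick 3: [PARSE:P3(v=4,ok=F), VALIDATE:P2(v=12,ok=F), TRANSFORM:P1(v=0,ok=F), EMIT:-] out:-; in:P3
Tick 4: [PARSE:P4(v=9,ok=F), VALIDATE:P3(v=4,ok=F), TRANSFORM:P2(v=0,ok=F), EMIT:P1(v=0,ok=F)] out:-; in:P4
Tick 5: [PARSE:-, VALIDATE:P4(v=9,ok=T), TRANSFORM:P3(v=0,ok=F), EMIT:P2(v=0,ok=F)] out:P1(v=0); in:-
Tick 6: [PARSE:-, VALIDATE:-, TRANSFORM:P4(v=18,ok=T), EMIT:P3(v=0,ok=F)] out:P2(v=0); in:-
Tick 7: [PARSE:-, VALIDATE:-, TRANSFORM:-, EMIT:P4(v=18,ok=T)] out:P3(v=0); in:-
Emitted by tick 7: ['P1', 'P2', 'P3']

Answer: 3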